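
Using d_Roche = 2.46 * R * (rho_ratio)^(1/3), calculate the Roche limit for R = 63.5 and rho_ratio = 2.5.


d_Roche = 2.46 * 63.5 * 2.5^(1/3) = 212.0096

212.0096


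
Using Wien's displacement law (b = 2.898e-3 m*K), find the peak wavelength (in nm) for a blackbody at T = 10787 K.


lam_max = b / T = 2.898e-3 / 10787 = 2.687e-07 m = 268.6567 nm

268.6567 nm


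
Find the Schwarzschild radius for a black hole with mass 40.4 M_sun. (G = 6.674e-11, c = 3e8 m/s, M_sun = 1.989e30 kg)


M = 40.4 * 1.989e30 kg = 8.03556e+31 kg. rs = 2GM/c^2 = 2 * 6.674e-11 * 8.03556e+31 / (3e8)^2 = 119176.2832

119176.2832 m


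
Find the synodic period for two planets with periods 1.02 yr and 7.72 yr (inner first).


1/P_syn = |1/P1 - 1/P2| = |1/1.02 - 1/7.72| => P_syn = 1.1753

1.1753 years


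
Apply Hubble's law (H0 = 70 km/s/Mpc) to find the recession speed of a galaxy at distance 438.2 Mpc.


v = H0 * d = 70 * 438.2 = 30674.0

30674.0 km/s


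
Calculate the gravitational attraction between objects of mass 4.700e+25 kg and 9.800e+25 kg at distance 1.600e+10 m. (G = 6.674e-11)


F = G*m1*m2/r^2 = 6.674e-11 * 4.700e+25 * 9.800e+25 / (1.600e+10)^2 = 6.674e-11 * 4.606e+51 / 2.560e+20 = 1.201e+21

1.201e+21 N


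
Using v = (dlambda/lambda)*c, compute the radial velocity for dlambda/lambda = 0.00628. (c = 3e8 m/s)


v = (dlambda/lambda) * c = 0.00628 * 3e8 = 1.884e+06

1.884e+06 m/s


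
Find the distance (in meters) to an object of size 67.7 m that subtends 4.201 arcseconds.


D = size / theta_rad, theta_rad = 4.201 * pi/(180*3600) = 2.037e-05, D = 3.324e+06

3.324e+06 m


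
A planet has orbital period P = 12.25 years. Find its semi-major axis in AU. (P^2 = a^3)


a = P^(2/3) = 12.25^(2/3) = 5.314

5.314 AU


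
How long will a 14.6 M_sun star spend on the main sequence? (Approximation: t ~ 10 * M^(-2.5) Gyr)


t = 10 * M^(-2.5) = 10 * 14.6^(-2.5) = 0.0123

0.0123 Gyr


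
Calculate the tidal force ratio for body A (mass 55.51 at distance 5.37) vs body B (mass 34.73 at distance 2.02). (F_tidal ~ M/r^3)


Ratio = (M1/r1^3) / (M2/r2^3) = (55.51/5.37^3) / (34.73/2.02^3) = 0.0851

0.0851


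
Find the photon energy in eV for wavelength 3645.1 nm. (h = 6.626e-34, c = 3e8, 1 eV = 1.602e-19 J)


E = hc/lambda = 6.626e-34 * 3e8 / 3.645e-06 = 5.453e-20 J = 0.3404 eV

0.3404 eV


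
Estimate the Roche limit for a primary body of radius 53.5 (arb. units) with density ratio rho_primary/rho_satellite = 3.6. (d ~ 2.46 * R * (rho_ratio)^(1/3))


d_Roche = 2.46 * 53.5 * 3.6^(1/3) = 201.708

201.708


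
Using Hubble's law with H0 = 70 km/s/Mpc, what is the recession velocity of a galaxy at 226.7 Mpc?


v = H0 * d = 70 * 226.7 = 15869.0

15869.0 km/s


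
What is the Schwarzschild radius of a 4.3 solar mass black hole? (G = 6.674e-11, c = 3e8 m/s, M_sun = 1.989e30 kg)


M = 4.3 * 1.989e30 kg = 8.5527e+30 kg. rs = 2GM/c^2 = 2 * 6.674e-11 * 8.5527e+30 / (3e8)^2 = 12684.6044

12684.6044 m


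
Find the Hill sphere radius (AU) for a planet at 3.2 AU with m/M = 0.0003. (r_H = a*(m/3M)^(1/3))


r_H = a * (m/3M)^(1/3) = 3.2 * (0.0003/3)^(1/3) = 0.1485

0.1485 AU


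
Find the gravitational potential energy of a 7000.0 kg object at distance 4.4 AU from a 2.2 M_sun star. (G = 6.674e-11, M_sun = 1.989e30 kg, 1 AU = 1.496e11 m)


M = 2.2 * 1.989e30 kg = 4.3758e+30 kg; r = 4.4 AU * 1.496e11 m/AU = 6.5824e+11 m. U = -GM*m/r = -(6.674e-11 * 4.3758e+30 * 7000.0) / 6.5824e+11 = -3.106e+12

-3.106e+12 J


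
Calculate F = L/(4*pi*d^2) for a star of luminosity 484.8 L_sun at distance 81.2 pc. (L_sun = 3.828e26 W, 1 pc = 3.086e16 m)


F = L / (4*pi*d^2) = 1.856e+29 / (4*pi*(2.506e+18)^2) = 2.352e-09

2.352e-09 W/m^2


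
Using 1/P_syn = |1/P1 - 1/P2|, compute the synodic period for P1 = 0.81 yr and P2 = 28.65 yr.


1/P_syn = |1/P1 - 1/P2| = |1/0.81 - 1/28.65| => P_syn = 0.8336

0.8336 years


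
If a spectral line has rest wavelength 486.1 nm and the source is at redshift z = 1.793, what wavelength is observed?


lam_obs = lam_emit * (1 + z) = 486.1 * (1 + 1.793) = 1357.6773

1357.6773 nm


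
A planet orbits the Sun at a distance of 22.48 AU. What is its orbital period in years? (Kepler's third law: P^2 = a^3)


P = a^(3/2) = 22.48^1.5 = 106.5846

106.5846 years


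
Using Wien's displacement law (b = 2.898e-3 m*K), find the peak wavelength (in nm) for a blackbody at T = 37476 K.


lam_max = b / T = 2.898e-3 / 37476 = 7.733e-08 m = 77.3295 nm

77.3295 nm


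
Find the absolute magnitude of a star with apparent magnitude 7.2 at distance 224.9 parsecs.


M = m - 5*log10(d) + 5 = 7.2 - 5*log10(224.9) + 5 = 0.4401

0.4401


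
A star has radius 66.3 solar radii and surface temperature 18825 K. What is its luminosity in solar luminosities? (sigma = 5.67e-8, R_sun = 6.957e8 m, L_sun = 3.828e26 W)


R = 66.3 * 6.957e8 m = 4.612491e+10 m. L = 4*pi*R^2*sigma*T^4 = 4*pi*(4.612491e+10)^2 * 5.67e-8 * 18825^4 = 1.903723741e+32 W. L/L_sun = 1.903723741e+32 / 3.828e26 = 497315.5018

497315.5018 L_sun


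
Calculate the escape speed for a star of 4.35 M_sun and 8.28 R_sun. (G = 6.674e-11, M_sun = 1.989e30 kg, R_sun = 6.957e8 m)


M = 4.35 * 1.989e30 kg = 8.65215e+30 kg; R = 8.28 * 6.957e8 m = 5.760396e+09 m. v_esc = sqrt(2GM/R) = sqrt(2 * 6.674e-11 * 8.65215e+30 / 5.760396e+09) = 447758.6134

447758.6134 m/s


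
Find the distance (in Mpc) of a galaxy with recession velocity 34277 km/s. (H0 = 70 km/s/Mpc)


d = v / H0 = 34277 / 70 = 489.6714

489.6714 Mpc


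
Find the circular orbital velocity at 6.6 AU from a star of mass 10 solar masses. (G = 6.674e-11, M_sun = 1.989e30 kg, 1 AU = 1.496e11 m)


v = sqrt(GM/r) = sqrt(6.674e-11 * 1.989e+31 / 9.874e+11) = 36666.7762

36666.7762 m/s


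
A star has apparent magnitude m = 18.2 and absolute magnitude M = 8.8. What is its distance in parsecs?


d = 10^((m - M + 5)/5) = 10^((18.2 - 8.8 + 5)/5) = 758.5776

758.5776 pc


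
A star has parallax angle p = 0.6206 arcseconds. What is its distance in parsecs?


d = 1/p = 1/0.6206 = 1.6113

1.6113 pc


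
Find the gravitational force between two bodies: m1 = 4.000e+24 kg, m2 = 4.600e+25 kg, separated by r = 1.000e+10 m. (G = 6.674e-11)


F = G*m1*m2/r^2 = 6.674e-11 * 4.000e+24 * 4.600e+25 / (1.000e+10)^2 = 6.674e-11 * 1.840e+50 / 1.000e+20 = 1.228e+20

1.228e+20 N


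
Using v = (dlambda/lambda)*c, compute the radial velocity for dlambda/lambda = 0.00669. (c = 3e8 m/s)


v = (dlambda/lambda) * c = 0.00669 * 3e8 = 2.007e+06

2.007e+06 m/s


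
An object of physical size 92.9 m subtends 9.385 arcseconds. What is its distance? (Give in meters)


D = size / theta_rad, theta_rad = 9.385 * pi/(180*3600) = 4.550e-05, D = 2.042e+06

2.042e+06 m


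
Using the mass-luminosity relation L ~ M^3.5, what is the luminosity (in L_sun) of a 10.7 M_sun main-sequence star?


L/L_sun = (M/M_sun)^3.5 = 10.7^3.5 = 4007.2203

4007.2203 L_sun


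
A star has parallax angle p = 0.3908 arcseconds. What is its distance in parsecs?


d = 1/p = 1/0.3908 = 2.5589

2.5589 pc


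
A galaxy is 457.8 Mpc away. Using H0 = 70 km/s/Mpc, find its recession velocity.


v = H0 * d = 70 * 457.8 = 32046.0

32046.0 km/s


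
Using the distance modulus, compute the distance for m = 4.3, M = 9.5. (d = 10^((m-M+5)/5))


d = 10^((m - M + 5)/5) = 10^((4.3 - 9.5 + 5)/5) = 0.912

0.912 pc


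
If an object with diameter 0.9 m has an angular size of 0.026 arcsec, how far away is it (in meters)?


D = size / theta_rad, theta_rad = 0.026 * pi/(180*3600) = 1.261e-07, D = 7.140e+06

7.140e+06 m


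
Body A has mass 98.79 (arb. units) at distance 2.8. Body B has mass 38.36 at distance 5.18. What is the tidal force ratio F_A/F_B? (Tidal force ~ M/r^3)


Ratio = (M1/r1^3) / (M2/r2^3) = (98.79/2.8^3) / (38.36/5.18^3) = 16.3061

16.3061


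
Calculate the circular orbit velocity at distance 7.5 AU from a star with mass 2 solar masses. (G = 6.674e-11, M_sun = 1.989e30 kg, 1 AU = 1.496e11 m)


v = sqrt(GM/r) = sqrt(6.674e-11 * 3.978e+30 / 1.122e+12) = 15382.5757

15382.5757 m/s


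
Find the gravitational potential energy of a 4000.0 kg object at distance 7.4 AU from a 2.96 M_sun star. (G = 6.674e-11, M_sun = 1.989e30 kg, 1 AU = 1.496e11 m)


M = 2.96 * 1.989e30 kg = 5.88744e+30 kg; r = 7.4 AU * 1.496e11 m/AU = 1.10704e+12 m. U = -GM*m/r = -(6.674e-11 * 5.88744e+30 * 4000.0) / 1.10704e+12 = -1.420e+12

-1.420e+12 J


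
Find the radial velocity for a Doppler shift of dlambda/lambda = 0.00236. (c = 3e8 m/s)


v = (dlambda/lambda) * c = 0.00236 * 3e8 = 708000.0

708000.0 m/s


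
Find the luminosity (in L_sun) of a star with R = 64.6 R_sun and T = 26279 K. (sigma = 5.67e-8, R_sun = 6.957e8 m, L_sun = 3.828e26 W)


R = 64.6 * 6.957e8 m = 4.494222e+10 m. L = 4*pi*R^2*sigma*T^4 = 4*pi*(4.494222e+10)^2 * 5.67e-8 * 26279^4 = 6.863368312e+32 W. L/L_sun = 6.863368312e+32 / 3.828e26 = 1.793e+06

1.793e+06 L_sun


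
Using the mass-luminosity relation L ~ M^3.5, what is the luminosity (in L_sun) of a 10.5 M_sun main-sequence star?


L/L_sun = (M/M_sun)^3.5 = 10.5^3.5 = 3751.1337

3751.1337 L_sun


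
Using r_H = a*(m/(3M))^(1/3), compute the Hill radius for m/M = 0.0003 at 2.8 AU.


r_H = a * (m/3M)^(1/3) = 2.8 * (0.0003/3)^(1/3) = 0.13

0.13 AU


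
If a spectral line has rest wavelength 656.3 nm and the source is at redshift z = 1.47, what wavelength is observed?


lam_obs = lam_emit * (1 + z) = 656.3 * (1 + 1.47) = 1621.061

1621.061 nm


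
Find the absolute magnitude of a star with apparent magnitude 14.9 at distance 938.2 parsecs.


M = m - 5*log10(d) + 5 = 14.9 - 5*log10(938.2) + 5 = 5.0385

5.0385


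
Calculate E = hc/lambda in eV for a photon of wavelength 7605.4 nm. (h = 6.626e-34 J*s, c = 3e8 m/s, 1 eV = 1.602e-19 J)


E = hc/lambda = 6.626e-34 * 3e8 / 7.605e-06 = 2.614e-20 J = 0.1632 eV

0.1632 eV


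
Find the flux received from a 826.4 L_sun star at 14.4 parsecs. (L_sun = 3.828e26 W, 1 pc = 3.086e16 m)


F = L / (4*pi*d^2) = 3.163e+29 / (4*pi*(4.444e+17)^2) = 1.275e-07

1.275e-07 W/m^2


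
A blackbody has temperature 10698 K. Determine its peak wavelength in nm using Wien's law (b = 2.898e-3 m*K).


lam_max = b / T = 2.898e-3 / 10698 = 2.709e-07 m = 270.8918 nm

270.8918 nm


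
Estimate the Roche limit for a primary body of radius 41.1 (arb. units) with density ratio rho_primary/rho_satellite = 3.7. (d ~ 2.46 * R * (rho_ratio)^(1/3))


d_Roche = 2.46 * 41.1 * 3.7^(1/3) = 156.3787

156.3787


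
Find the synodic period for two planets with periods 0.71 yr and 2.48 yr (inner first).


1/P_syn = |1/P1 - 1/P2| = |1/0.71 - 1/2.48| => P_syn = 0.9948

0.9948 years


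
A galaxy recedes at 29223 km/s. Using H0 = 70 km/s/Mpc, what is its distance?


d = v / H0 = 29223 / 70 = 417.4714

417.4714 Mpc


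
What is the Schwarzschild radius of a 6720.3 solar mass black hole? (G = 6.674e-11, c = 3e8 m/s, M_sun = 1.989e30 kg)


M = 6720.3 * 1.989e30 kg = 1.33666767e+34 kg. rs = 2GM/c^2 = 2 * 6.674e-11 * 1.33666767e+34 / (3e8)^2 = 1.982e+07

1.982e+07 m


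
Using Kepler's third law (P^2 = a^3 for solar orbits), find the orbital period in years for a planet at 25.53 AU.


P = a^(3/2) = 25.53^1.5 = 128.996

128.996 years


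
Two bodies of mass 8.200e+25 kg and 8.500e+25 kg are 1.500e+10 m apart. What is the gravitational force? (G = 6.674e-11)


F = G*m1*m2/r^2 = 6.674e-11 * 8.200e+25 * 8.500e+25 / (1.500e+10)^2 = 6.674e-11 * 6.970e+51 / 2.250e+20 = 2.067e+21

2.067e+21 N


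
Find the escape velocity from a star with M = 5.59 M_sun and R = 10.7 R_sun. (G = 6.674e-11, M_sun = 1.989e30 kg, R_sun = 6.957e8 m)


M = 5.59 * 1.989e30 kg = 1.111851e+31 kg; R = 10.7 * 6.957e8 m = 7.44399e+09 m. v_esc = sqrt(2GM/R) = sqrt(2 * 6.674e-11 * 1.111851e+31 / 7.44399e+09) = 446507.2387

446507.2387 m/s


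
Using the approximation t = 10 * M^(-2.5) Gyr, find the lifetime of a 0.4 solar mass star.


t = 10 * M^(-2.5) = 10 * 0.4^(-2.5) = 98.8212

98.8212 Gyr


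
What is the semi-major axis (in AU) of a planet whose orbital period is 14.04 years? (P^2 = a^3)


a = P^(2/3) = 14.04^(2/3) = 5.8198

5.8198 AU


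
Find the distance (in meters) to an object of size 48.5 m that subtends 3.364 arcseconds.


D = size / theta_rad, theta_rad = 3.364 * pi/(180*3600) = 1.631e-05, D = 2.974e+06

2.974e+06 m


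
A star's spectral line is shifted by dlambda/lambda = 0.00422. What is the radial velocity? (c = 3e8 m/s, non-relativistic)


v = (dlambda/lambda) * c = 0.00422 * 3e8 = 1.266e+06

1.266e+06 m/s


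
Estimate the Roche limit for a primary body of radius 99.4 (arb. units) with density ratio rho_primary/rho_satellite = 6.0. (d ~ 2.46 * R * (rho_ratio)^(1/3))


d_Roche = 2.46 * 99.4 * 6.0^(1/3) = 444.3296

444.3296


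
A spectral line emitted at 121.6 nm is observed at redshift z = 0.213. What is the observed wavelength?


lam_obs = lam_emit * (1 + z) = 121.6 * (1 + 0.213) = 147.5008

147.5008 nm


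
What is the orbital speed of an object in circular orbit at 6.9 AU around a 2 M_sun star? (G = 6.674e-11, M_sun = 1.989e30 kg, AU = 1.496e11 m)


v = sqrt(GM/r) = sqrt(6.674e-11 * 3.978e+30 / 1.032e+12) = 16037.4438

16037.4438 m/s


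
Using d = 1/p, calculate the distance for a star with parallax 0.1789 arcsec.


d = 1/p = 1/0.1789 = 5.5897

5.5897 pc


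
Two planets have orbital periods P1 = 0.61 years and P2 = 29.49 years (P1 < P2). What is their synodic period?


1/P_syn = |1/P1 - 1/P2| = |1/0.61 - 1/29.49| => P_syn = 0.6229

0.6229 years


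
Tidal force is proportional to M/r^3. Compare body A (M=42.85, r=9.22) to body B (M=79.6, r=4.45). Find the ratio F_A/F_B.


Ratio = (M1/r1^3) / (M2/r2^3) = (42.85/9.22^3) / (79.6/4.45^3) = 0.0605

0.0605


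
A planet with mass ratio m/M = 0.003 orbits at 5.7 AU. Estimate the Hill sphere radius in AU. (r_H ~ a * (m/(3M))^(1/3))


r_H = a * (m/3M)^(1/3) = 5.7 * (0.003/3)^(1/3) = 0.57

0.57 AU


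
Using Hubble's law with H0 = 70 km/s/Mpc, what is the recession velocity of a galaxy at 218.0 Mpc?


v = H0 * d = 70 * 218.0 = 15260.0

15260.0 km/s


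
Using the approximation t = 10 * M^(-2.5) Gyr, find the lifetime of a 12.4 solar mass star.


t = 10 * M^(-2.5) = 10 * 12.4^(-2.5) = 0.0185

0.0185 Gyr


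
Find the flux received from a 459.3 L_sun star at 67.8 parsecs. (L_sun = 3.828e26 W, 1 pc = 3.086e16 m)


F = L / (4*pi*d^2) = 1.758e+29 / (4*pi*(2.092e+18)^2) = 3.196e-09

3.196e-09 W/m^2


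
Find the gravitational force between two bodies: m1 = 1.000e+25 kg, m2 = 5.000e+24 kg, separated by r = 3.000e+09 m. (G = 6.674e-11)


F = G*m1*m2/r^2 = 6.674e-11 * 1.000e+25 * 5.000e+24 / (3.000e+09)^2 = 6.674e-11 * 5.000e+49 / 9.000e+18 = 3.708e+20

3.708e+20 N


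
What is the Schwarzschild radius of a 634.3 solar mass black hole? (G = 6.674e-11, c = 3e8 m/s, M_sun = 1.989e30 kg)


M = 634.3 * 1.989e30 kg = 1.2616227e+33 kg. rs = 2GM/c^2 = 2 * 6.674e-11 * 1.2616227e+33 / (3e8)^2 = 1.871e+06

1.871e+06 m


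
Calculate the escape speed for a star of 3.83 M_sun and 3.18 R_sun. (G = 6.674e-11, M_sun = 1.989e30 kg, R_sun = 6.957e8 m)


M = 3.83 * 1.989e30 kg = 7.61787e+30 kg; R = 3.18 * 6.957e8 m = 2.212326e+09 m. v_esc = sqrt(2GM/R) = sqrt(2 * 6.674e-11 * 7.61787e+30 / 2.212326e+09) = 677954.138

677954.138 m/s


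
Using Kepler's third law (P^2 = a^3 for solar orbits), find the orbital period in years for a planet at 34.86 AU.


P = a^(3/2) = 34.86^1.5 = 205.8217

205.8217 years


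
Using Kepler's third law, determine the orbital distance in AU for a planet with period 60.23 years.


a = P^(2/3) = 60.23^(2/3) = 15.3653

15.3653 AU


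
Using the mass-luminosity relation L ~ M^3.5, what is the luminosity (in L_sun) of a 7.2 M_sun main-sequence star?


L/L_sun = (M/M_sun)^3.5 = 7.2^3.5 = 1001.5295

1001.5295 L_sun


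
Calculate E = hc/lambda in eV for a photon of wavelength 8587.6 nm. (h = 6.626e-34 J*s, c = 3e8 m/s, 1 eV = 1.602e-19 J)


E = hc/lambda = 6.626e-34 * 3e8 / 8.588e-06 = 2.315e-20 J = 0.1445 eV

0.1445 eV


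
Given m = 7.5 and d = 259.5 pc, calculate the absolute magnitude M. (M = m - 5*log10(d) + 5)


M = m - 5*log10(d) + 5 = 7.5 - 5*log10(259.5) + 5 = 0.4293

0.4293


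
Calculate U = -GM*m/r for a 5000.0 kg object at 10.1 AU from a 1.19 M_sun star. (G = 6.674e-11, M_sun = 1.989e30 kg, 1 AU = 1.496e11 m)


M = 1.19 * 1.989e30 kg = 2.36691e+30 kg; r = 10.1 AU * 1.496e11 m/AU = 1.51096e+12 m. U = -GM*m/r = -(6.674e-11 * 2.36691e+30 * 5000.0) / 1.51096e+12 = -5.227e+11

-5.227e+11 J


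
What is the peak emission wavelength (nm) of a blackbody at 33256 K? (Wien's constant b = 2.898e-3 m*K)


lam_max = b / T = 2.898e-3 / 33256 = 8.714e-08 m = 87.1422 nm

87.1422 nm


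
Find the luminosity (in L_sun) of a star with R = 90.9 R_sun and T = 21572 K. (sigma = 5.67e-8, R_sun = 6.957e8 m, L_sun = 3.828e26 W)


R = 90.9 * 6.957e8 m = 6.323913e+10 m. L = 4*pi*R^2*sigma*T^4 = 4*pi*(6.323913e+10)^2 * 5.67e-8 * 21572^4 = 6.170585049e+32 W. L/L_sun = 6.170585049e+32 / 3.828e26 = 1.612e+06

1.612e+06 L_sun


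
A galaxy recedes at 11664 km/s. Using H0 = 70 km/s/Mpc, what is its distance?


d = v / H0 = 11664 / 70 = 166.6286

166.6286 Mpc


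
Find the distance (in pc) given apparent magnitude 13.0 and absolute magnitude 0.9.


d = 10^((m - M + 5)/5) = 10^((13.0 - 0.9 + 5)/5) = 2630.268

2630.268 pc


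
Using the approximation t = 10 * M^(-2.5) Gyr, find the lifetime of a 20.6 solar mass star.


t = 10 * M^(-2.5) = 10 * 20.6^(-2.5) = 0.0052

0.0052 Gyr


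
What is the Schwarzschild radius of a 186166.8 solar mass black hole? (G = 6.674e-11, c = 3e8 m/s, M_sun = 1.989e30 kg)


M = 186166.8 * 1.989e30 kg = 3.702857652e+35 kg. rs = 2GM/c^2 = 2 * 6.674e-11 * 3.702857652e+35 / (3e8)^2 = 5.492e+08

5.492e+08 m


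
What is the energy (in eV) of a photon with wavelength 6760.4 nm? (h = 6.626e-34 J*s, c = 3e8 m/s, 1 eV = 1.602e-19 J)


E = hc/lambda = 6.626e-34 * 3e8 / 6.760e-06 = 2.940e-20 J = 0.1835 eV

0.1835 eV


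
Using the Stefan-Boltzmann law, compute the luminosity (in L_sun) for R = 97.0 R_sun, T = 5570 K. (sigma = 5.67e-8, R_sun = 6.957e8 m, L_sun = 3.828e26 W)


R = 97.0 * 6.957e8 m = 6.74829e+10 m. L = 4*pi*R^2*sigma*T^4 = 4*pi*(6.74829e+10)^2 * 5.67e-8 * 5570^4 = 3.123209945e+30 W. L/L_sun = 3.123209945e+30 / 3.828e26 = 8158.8557

8158.8557 L_sun


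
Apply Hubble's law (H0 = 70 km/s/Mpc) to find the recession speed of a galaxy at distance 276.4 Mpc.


v = H0 * d = 70 * 276.4 = 19348.0

19348.0 km/s


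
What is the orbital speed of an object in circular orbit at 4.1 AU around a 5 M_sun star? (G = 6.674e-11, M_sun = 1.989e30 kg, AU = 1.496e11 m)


v = sqrt(GM/r) = sqrt(6.674e-11 * 9.945e+30 / 6.134e+11) = 32895.5968

32895.5968 m/s


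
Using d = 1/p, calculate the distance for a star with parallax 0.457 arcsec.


d = 1/p = 1/0.457 = 2.1882

2.1882 pc


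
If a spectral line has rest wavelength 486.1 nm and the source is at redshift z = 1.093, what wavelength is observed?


lam_obs = lam_emit * (1 + z) = 486.1 * (1 + 1.093) = 1017.4073

1017.4073 nm


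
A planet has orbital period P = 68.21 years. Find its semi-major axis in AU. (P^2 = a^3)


a = P^(2/3) = 68.21^(2/3) = 16.6942

16.6942 AU


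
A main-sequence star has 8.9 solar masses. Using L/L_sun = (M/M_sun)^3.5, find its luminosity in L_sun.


L/L_sun = (M/M_sun)^3.5 = 8.9^3.5 = 2103.1247

2103.1247 L_sun


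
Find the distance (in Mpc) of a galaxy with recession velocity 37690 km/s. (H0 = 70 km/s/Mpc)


d = v / H0 = 37690 / 70 = 538.4286

538.4286 Mpc


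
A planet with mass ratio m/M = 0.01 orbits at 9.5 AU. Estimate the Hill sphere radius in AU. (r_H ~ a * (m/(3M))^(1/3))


r_H = a * (m/3M)^(1/3) = 9.5 * (0.01/3)^(1/3) = 1.4191

1.4191 AU


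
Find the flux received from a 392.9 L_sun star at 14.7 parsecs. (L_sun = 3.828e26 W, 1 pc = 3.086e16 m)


F = L / (4*pi*d^2) = 1.504e+29 / (4*pi*(4.536e+17)^2) = 5.816e-08

5.816e-08 W/m^2


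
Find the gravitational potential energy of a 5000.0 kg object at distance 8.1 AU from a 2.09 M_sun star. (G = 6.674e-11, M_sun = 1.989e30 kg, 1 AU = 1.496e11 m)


M = 2.09 * 1.989e30 kg = 4.15701e+30 kg; r = 8.1 AU * 1.496e11 m/AU = 1.21176e+12 m. U = -GM*m/r = -(6.674e-11 * 4.15701e+30 * 5000.0) / 1.21176e+12 = -1.145e+12

-1.145e+12 J


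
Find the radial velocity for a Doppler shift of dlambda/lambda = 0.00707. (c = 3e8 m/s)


v = (dlambda/lambda) * c = 0.00707 * 3e8 = 2.121e+06

2.121e+06 m/s


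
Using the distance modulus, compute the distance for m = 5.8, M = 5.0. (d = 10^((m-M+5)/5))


d = 10^((m - M + 5)/5) = 10^((5.8 - 5.0 + 5)/5) = 14.4544

14.4544 pc


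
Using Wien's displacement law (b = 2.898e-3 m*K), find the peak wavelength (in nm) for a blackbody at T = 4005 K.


lam_max = b / T = 2.898e-3 / 4005 = 7.236e-07 m = 723.5955 nm

723.5955 nm


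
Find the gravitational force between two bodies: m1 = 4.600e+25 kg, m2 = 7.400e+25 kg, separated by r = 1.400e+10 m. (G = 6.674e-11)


F = G*m1*m2/r^2 = 6.674e-11 * 4.600e+25 * 7.400e+25 / (1.400e+10)^2 = 6.674e-11 * 3.404e+51 / 1.960e+20 = 1.159e+21

1.159e+21 N


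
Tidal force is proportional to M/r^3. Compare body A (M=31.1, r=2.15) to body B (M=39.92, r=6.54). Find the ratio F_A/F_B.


Ratio = (M1/r1^3) / (M2/r2^3) = (31.1/2.15^3) / (39.92/6.54^3) = 21.9274

21.9274


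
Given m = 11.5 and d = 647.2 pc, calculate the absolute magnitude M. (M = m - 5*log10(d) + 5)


M = m - 5*log10(d) + 5 = 11.5 - 5*log10(647.2) + 5 = 2.4448

2.4448


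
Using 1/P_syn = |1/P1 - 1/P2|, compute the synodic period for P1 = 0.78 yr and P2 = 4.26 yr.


1/P_syn = |1/P1 - 1/P2| = |1/0.78 - 1/4.26| => P_syn = 0.9548

0.9548 years


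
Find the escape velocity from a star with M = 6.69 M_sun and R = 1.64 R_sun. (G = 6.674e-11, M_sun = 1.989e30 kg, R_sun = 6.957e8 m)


M = 6.69 * 1.989e30 kg = 1.330641e+31 kg; R = 1.64 * 6.957e8 m = 1.140948e+09 m. v_esc = sqrt(2GM/R) = sqrt(2 * 6.674e-11 * 1.330641e+31 / 1.140948e+09) = 1.248e+06

1.248e+06 m/s


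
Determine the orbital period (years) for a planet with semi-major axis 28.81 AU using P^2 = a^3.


P = a^(3/2) = 28.81^1.5 = 154.6375

154.6375 years


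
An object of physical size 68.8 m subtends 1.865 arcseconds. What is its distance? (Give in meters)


D = size / theta_rad, theta_rad = 1.865 * pi/(180*3600) = 9.042e-06, D = 7.609e+06

7.609e+06 m


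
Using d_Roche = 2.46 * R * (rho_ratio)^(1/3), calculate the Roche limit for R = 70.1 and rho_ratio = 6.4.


d_Roche = 2.46 * 70.1 * 6.4^(1/3) = 320.1694

320.1694


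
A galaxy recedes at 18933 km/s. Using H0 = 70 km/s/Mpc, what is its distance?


d = v / H0 = 18933 / 70 = 270.4714

270.4714 Mpc


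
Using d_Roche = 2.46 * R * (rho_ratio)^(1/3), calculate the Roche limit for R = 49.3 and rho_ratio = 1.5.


d_Roche = 2.46 * 49.3 * 1.5^(1/3) = 138.8287

138.8287


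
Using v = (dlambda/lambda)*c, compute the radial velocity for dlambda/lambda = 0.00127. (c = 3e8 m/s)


v = (dlambda/lambda) * c = 0.00127 * 3e8 = 381000.0

381000.0 m/s


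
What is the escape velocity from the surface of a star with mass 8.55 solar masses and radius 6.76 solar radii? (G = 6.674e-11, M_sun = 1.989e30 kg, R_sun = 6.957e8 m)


M = 8.55 * 1.989e30 kg = 1.700595e+31 kg; R = 6.76 * 6.957e8 m = 4.702932e+09 m. v_esc = sqrt(2GM/R) = sqrt(2 * 6.674e-11 * 1.700595e+31 / 4.702932e+09) = 694743.0298

694743.0298 m/s


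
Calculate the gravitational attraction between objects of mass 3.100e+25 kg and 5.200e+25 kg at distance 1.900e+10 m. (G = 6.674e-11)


F = G*m1*m2/r^2 = 6.674e-11 * 3.100e+25 * 5.200e+25 / (1.900e+10)^2 = 6.674e-11 * 1.612e+51 / 3.610e+20 = 2.980e+20

2.980e+20 N


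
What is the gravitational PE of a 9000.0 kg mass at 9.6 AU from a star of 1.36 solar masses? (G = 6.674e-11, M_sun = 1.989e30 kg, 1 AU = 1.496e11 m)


M = 1.36 * 1.989e30 kg = 2.70504e+30 kg; r = 9.6 AU * 1.496e11 m/AU = 1.43616e+12 m. U = -GM*m/r = -(6.674e-11 * 2.70504e+30 * 9000.0) / 1.43616e+12 = -1.131e+12

-1.131e+12 J


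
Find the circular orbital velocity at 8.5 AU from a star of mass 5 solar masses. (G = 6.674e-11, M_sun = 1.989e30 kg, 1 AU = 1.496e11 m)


v = sqrt(GM/r) = sqrt(6.674e-11 * 9.945e+30 / 1.272e+12) = 22846.5294

22846.5294 m/s


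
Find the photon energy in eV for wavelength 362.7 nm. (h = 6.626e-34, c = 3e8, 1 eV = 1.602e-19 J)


E = hc/lambda = 6.626e-34 * 3e8 / 3.627e-07 = 5.481e-19 J = 3.4211 eV

3.4211 eV


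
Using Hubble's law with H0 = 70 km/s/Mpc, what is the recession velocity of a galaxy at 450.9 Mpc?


v = H0 * d = 70 * 450.9 = 31563.0

31563.0 km/s


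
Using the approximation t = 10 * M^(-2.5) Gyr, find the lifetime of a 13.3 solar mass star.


t = 10 * M^(-2.5) = 10 * 13.3^(-2.5) = 0.0155

0.0155 Gyr


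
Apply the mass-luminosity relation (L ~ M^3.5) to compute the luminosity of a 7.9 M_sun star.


L/L_sun = (M/M_sun)^3.5 = 7.9^3.5 = 1385.7817

1385.7817 L_sun


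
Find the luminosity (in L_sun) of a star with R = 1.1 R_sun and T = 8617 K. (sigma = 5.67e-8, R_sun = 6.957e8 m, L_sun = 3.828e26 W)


R = 1.1 * 6.957e8 m = 7.6527e+08 m. L = 4*pi*R^2*sigma*T^4 = 4*pi*(7.6527e+08)^2 * 5.67e-8 * 8617^4 = 2.300629434e+27 W. L/L_sun = 2.300629434e+27 / 3.828e26 = 6.01

6.01 L_sun


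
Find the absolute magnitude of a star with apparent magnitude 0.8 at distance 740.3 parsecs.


M = m - 5*log10(d) + 5 = 0.8 - 5*log10(740.3) + 5 = -8.547

-8.547


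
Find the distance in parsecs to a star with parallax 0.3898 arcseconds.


d = 1/p = 1/0.3898 = 2.5654

2.5654 pc


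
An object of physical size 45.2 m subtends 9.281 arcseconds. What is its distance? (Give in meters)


D = size / theta_rad, theta_rad = 9.281 * pi/(180*3600) = 4.500e-05, D = 1.005e+06

1.005e+06 m


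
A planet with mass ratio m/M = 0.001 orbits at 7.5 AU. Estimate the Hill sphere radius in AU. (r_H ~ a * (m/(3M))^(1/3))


r_H = a * (m/3M)^(1/3) = 7.5 * (0.001/3)^(1/3) = 0.52

0.52 AU


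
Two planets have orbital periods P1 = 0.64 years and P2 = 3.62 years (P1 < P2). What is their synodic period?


1/P_syn = |1/P1 - 1/P2| = |1/0.64 - 1/3.62| => P_syn = 0.7774

0.7774 years


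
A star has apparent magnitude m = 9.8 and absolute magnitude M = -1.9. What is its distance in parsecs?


d = 10^((m - M + 5)/5) = 10^((9.8 - -1.9 + 5)/5) = 2187.7616

2187.7616 pc


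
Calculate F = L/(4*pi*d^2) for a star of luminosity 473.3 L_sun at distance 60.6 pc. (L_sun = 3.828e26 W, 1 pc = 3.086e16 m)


F = L / (4*pi*d^2) = 1.812e+29 / (4*pi*(1.870e+18)^2) = 4.123e-09

4.123e-09 W/m^2


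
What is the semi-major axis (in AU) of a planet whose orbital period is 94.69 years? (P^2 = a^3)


a = P^(2/3) = 94.69^(2/3) = 20.7748

20.7748 AU


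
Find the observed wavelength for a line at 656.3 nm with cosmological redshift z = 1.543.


lam_obs = lam_emit * (1 + z) = 656.3 * (1 + 1.543) = 1668.9709

1668.9709 nm


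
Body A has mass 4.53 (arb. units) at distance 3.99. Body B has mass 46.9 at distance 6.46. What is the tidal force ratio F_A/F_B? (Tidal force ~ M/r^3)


Ratio = (M1/r1^3) / (M2/r2^3) = (4.53/3.99^3) / (46.9/6.46^3) = 0.4099

0.4099


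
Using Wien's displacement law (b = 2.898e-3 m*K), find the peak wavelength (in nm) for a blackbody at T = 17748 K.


lam_max = b / T = 2.898e-3 / 17748 = 1.633e-07 m = 163.286 nm

163.286 nm


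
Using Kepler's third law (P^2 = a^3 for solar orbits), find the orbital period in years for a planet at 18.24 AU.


P = a^(3/2) = 18.24^1.5 = 77.9

77.9 years


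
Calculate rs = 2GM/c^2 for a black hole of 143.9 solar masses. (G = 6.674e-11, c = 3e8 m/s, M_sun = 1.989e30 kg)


M = 143.9 * 1.989e30 kg = 2.862171e+32 kg. rs = 2GM/c^2 = 2 * 6.674e-11 * 2.862171e+32 / (3e8)^2 = 424491.7612

424491.7612 m


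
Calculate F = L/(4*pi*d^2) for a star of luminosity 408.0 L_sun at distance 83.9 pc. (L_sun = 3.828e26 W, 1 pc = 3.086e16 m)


F = L / (4*pi*d^2) = 1.562e+29 / (4*pi*(2.589e+18)^2) = 1.854e-09

1.854e-09 W/m^2


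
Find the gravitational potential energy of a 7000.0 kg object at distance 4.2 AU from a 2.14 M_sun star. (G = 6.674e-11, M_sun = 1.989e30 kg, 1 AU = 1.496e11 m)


M = 2.14 * 1.989e30 kg = 4.25646e+30 kg; r = 4.2 AU * 1.496e11 m/AU = 6.2832e+11 m. U = -GM*m/r = -(6.674e-11 * 4.25646e+30 * 7000.0) / 6.2832e+11 = -3.165e+12

-3.165e+12 J


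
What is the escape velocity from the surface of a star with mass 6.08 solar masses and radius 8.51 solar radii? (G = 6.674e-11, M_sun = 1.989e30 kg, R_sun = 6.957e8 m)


M = 6.08 * 1.989e30 kg = 1.209312e+31 kg; R = 8.51 * 6.957e8 m = 5.920407e+09 m. v_esc = sqrt(2GM/R) = sqrt(2 * 6.674e-11 * 1.209312e+31 / 5.920407e+09) = 522157.4737

522157.4737 m/s


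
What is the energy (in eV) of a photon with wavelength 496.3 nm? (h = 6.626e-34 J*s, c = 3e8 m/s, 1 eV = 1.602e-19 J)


E = hc/lambda = 6.626e-34 * 3e8 / 4.963e-07 = 4.005e-19 J = 2.5001 eV

2.5001 eV


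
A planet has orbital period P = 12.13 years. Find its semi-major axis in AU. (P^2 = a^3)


a = P^(2/3) = 12.13^(2/3) = 5.2793

5.2793 AU


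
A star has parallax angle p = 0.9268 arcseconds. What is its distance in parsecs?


d = 1/p = 1/0.9268 = 1.079

1.079 pc


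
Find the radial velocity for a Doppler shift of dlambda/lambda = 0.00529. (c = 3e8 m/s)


v = (dlambda/lambda) * c = 0.00529 * 3e8 = 1.587e+06

1.587e+06 m/s


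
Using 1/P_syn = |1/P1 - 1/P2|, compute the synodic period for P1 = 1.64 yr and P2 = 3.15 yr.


1/P_syn = |1/P1 - 1/P2| = |1/1.64 - 1/3.15| => P_syn = 3.4212

3.4212 years


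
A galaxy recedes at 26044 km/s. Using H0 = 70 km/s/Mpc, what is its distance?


d = v / H0 = 26044 / 70 = 372.0571

372.0571 Mpc


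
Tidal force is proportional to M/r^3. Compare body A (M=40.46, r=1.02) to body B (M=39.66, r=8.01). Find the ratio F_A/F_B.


Ratio = (M1/r1^3) / (M2/r2^3) = (40.46/1.02^3) / (39.66/8.01^3) = 494.0492

494.0492


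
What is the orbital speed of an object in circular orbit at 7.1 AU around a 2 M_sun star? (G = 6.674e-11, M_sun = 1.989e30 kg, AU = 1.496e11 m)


v = sqrt(GM/r) = sqrt(6.674e-11 * 3.978e+30 / 1.062e+12) = 15809.9508

15809.9508 m/s


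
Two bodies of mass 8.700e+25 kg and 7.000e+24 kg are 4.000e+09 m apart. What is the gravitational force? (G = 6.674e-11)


F = G*m1*m2/r^2 = 6.674e-11 * 8.700e+25 * 7.000e+24 / (4.000e+09)^2 = 6.674e-11 * 6.090e+50 / 1.600e+19 = 2.540e+21

2.540e+21 N


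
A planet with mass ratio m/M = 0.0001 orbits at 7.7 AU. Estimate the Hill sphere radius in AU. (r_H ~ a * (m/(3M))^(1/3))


r_H = a * (m/3M)^(1/3) = 7.7 * (0.0001/3)^(1/3) = 0.2478

0.2478 AU


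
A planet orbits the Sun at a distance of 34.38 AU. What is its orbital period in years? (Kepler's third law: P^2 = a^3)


P = a^(3/2) = 34.38^1.5 = 201.5853

201.5853 years


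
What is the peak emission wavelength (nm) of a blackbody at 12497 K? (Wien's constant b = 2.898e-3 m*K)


lam_max = b / T = 2.898e-3 / 12497 = 2.319e-07 m = 231.8957 nm

231.8957 nm


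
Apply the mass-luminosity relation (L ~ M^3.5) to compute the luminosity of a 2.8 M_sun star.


L/L_sun = (M/M_sun)^3.5 = 2.8^3.5 = 36.7327

36.7327 L_sun


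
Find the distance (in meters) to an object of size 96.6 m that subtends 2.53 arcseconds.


D = size / theta_rad, theta_rad = 2.53 * pi/(180*3600) = 1.227e-05, D = 7.876e+06

7.876e+06 m


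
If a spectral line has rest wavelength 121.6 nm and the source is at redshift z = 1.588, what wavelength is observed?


lam_obs = lam_emit * (1 + z) = 121.6 * (1 + 1.588) = 314.7008

314.7008 nm


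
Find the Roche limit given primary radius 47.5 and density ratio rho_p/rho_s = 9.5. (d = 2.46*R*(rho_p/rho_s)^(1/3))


d_Roche = 2.46 * 47.5 * 9.5^(1/3) = 247.478

247.478


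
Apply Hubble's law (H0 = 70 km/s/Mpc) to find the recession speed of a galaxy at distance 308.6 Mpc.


v = H0 * d = 70 * 308.6 = 21602.0

21602.0 km/s


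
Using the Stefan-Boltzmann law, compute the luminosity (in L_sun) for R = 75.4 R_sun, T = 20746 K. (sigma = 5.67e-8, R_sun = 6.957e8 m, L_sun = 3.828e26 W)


R = 75.4 * 6.957e8 m = 5.245578e+10 m. L = 4*pi*R^2*sigma*T^4 = 4*pi*(5.245578e+10)^2 * 5.67e-8 * 20746^4 = 3.631759787e+32 W. L/L_sun = 3.631759787e+32 / 3.828e26 = 948735.5767

948735.5767 L_sun


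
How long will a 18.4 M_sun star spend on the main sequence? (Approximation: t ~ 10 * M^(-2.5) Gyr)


t = 10 * M^(-2.5) = 10 * 18.4^(-2.5) = 0.0069

0.0069 Gyr


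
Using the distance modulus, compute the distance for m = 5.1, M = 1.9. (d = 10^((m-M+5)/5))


d = 10^((m - M + 5)/5) = 10^((5.1 - 1.9 + 5)/5) = 43.6516

43.6516 pc


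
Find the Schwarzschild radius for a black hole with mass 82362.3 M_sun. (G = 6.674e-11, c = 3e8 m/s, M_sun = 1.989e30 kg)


M = 82362.3 * 1.989e30 kg = 1.638186147e+35 kg. rs = 2GM/c^2 = 2 * 6.674e-11 * 1.638186147e+35 / (3e8)^2 = 2.430e+08

2.430e+08 m


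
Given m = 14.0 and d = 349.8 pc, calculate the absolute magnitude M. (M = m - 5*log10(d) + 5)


M = m - 5*log10(d) + 5 = 14.0 - 5*log10(349.8) + 5 = 6.2809

6.2809


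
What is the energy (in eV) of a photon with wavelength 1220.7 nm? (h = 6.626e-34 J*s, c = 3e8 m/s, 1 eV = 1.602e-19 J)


E = hc/lambda = 6.626e-34 * 3e8 / 1.221e-06 = 1.628e-19 J = 1.0165 eV

1.0165 eV


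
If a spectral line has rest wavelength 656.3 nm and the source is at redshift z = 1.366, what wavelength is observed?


lam_obs = lam_emit * (1 + z) = 656.3 * (1 + 1.366) = 1552.8058

1552.8058 nm


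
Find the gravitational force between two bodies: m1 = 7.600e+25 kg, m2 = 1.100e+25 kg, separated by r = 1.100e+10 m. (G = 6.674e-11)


F = G*m1*m2/r^2 = 6.674e-11 * 7.600e+25 * 1.100e+25 / (1.100e+10)^2 = 6.674e-11 * 8.360e+50 / 1.210e+20 = 4.611e+20

4.611e+20 N


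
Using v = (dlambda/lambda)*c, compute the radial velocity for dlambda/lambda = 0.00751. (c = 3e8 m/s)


v = (dlambda/lambda) * c = 0.00751 * 3e8 = 2.253e+06

2.253e+06 m/s


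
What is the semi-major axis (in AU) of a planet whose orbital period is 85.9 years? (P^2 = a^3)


a = P^(2/3) = 85.9^(2/3) = 19.4683

19.4683 AU


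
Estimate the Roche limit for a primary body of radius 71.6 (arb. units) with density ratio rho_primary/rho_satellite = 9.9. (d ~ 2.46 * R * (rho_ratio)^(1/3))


d_Roche = 2.46 * 71.6 * 9.9^(1/3) = 378.2044

378.2044


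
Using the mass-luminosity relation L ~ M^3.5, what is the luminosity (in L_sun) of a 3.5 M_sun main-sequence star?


L/L_sun = (M/M_sun)^3.5 = 3.5^3.5 = 80.2118

80.2118 L_sun


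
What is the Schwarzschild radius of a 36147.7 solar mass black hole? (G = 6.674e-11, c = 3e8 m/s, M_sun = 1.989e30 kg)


M = 36147.7 * 1.989e30 kg = 7.18977753e+34 kg. rs = 2GM/c^2 = 2 * 6.674e-11 * 7.18977753e+34 / (3e8)^2 = 1.066e+08

1.066e+08 m


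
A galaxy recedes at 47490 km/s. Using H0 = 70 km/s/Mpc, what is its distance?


d = v / H0 = 47490 / 70 = 678.4286

678.4286 Mpc


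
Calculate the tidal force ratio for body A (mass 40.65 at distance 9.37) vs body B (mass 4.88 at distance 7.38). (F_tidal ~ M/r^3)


Ratio = (M1/r1^3) / (M2/r2^3) = (40.65/9.37^3) / (4.88/7.38^3) = 4.07

4.07


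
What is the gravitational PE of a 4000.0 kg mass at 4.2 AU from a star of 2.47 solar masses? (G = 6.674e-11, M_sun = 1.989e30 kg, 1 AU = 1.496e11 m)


M = 2.47 * 1.989e30 kg = 4.91283e+30 kg; r = 4.2 AU * 1.496e11 m/AU = 6.2832e+11 m. U = -GM*m/r = -(6.674e-11 * 4.91283e+30 * 4000.0) / 6.2832e+11 = -2.087e+12

-2.087e+12 J


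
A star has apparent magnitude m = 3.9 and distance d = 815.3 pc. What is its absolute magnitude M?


M = m - 5*log10(d) + 5 = 3.9 - 5*log10(815.3) + 5 = -5.6566

-5.6566


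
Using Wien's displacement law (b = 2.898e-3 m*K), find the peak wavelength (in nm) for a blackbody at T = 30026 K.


lam_max = b / T = 2.898e-3 / 30026 = 9.652e-08 m = 96.5164 nm

96.5164 nm


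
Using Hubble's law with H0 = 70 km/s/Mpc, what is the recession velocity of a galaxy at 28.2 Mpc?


v = H0 * d = 70 * 28.2 = 1974.0

1974.0 km/s


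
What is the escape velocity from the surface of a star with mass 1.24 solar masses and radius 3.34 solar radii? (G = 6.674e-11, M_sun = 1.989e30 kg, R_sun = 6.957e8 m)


M = 1.24 * 1.989e30 kg = 2.46636e+30 kg; R = 3.34 * 6.957e8 m = 2.323638e+09 m. v_esc = sqrt(2GM/R) = sqrt(2 * 6.674e-11 * 2.46636e+30 / 2.323638e+09) = 376402.1523

376402.1523 m/s


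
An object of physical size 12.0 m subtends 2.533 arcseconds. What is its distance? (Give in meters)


D = size / theta_rad, theta_rad = 2.533 * pi/(180*3600) = 1.228e-05, D = 977172.3944

977172.3944 m


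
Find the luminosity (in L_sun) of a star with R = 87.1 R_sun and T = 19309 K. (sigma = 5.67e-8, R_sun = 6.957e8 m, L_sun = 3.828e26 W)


R = 87.1 * 6.957e8 m = 6.059547e+10 m. L = 4*pi*R^2*sigma*T^4 = 4*pi*(6.059547e+10)^2 * 5.67e-8 * 19309^4 = 3.636740976e+32 W. L/L_sun = 3.636740976e+32 / 3.828e26 = 950036.8275

950036.8275 L_sun


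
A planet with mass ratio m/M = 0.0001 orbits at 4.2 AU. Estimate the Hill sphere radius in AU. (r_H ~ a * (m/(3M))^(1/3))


r_H = a * (m/3M)^(1/3) = 4.2 * (0.0001/3)^(1/3) = 0.1352

0.1352 AU


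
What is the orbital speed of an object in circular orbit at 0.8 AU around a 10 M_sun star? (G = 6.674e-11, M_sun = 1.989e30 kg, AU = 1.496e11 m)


v = sqrt(GM/r) = sqrt(6.674e-11 * 1.989e+31 / 1.197e+11) = 105317.2966

105317.2966 m/s


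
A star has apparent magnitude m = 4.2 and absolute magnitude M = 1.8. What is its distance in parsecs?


d = 10^((m - M + 5)/5) = 10^((4.2 - 1.8 + 5)/5) = 30.1995

30.1995 pc


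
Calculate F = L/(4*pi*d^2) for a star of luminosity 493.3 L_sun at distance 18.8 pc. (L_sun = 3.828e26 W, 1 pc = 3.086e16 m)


F = L / (4*pi*d^2) = 1.888e+29 / (4*pi*(5.802e+17)^2) = 4.464e-08

4.464e-08 W/m^2


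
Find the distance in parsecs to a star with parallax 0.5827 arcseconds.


d = 1/p = 1/0.5827 = 1.7161

1.7161 pc


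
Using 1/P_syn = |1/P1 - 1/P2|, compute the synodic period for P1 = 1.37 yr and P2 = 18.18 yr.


1/P_syn = |1/P1 - 1/P2| = |1/1.37 - 1/18.18| => P_syn = 1.4817

1.4817 years


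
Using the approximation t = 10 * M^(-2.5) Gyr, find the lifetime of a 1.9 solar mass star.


t = 10 * M^(-2.5) = 10 * 1.9^(-2.5) = 2.0096

2.0096 Gyr


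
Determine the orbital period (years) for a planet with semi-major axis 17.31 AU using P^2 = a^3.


P = a^(3/2) = 17.31^1.5 = 72.0188

72.0188 years


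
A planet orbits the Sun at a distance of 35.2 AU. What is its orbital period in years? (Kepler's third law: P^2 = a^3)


P = a^(3/2) = 35.2^1.5 = 208.8401

208.8401 years


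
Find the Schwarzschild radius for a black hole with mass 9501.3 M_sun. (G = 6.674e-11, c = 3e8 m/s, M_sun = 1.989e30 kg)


M = 9501.3 * 1.989e30 kg = 1.88980857e+34 kg. rs = 2GM/c^2 = 2 * 6.674e-11 * 1.88980857e+34 / (3e8)^2 = 2.803e+07

2.803e+07 m


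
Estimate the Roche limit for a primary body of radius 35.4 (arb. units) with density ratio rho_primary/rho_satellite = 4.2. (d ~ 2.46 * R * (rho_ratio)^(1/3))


d_Roche = 2.46 * 35.4 * 4.2^(1/3) = 140.5038

140.5038


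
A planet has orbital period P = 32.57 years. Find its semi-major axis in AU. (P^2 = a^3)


a = P^(2/3) = 32.57^(2/3) = 10.1987

10.1987 AU


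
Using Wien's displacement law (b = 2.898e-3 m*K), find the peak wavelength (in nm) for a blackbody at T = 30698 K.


lam_max = b / T = 2.898e-3 / 30698 = 9.440e-08 m = 94.4035 nm

94.4035 nm


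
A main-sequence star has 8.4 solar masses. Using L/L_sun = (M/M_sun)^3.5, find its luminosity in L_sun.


L/L_sun = (M/M_sun)^3.5 = 8.4^3.5 = 1717.8194

1717.8194 L_sun
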